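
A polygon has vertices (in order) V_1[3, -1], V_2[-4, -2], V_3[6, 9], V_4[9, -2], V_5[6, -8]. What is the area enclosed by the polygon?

Σ = (-10) + (-24) + (-93) + (-60) + (18) = -169
Area = |Σ|/2 = 84.5.

84.5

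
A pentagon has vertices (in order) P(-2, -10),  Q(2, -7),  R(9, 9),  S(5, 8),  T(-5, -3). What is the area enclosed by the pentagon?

Cross-terms: 34, 81, 27, 25, 44  ⇒  Σ = 211
Area = |Σ|/2 = 105.5.

105.5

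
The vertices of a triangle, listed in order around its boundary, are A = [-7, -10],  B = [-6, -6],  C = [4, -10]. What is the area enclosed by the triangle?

A→B: (-7)(-6) − (-6)(-10) = -18
B→C: (-6)(-10) − (4)(-6) = 84
C→A: (4)(-10) − (-7)(-10) = -110
Σ = -44
Area = |Σ|/2 = 22.

22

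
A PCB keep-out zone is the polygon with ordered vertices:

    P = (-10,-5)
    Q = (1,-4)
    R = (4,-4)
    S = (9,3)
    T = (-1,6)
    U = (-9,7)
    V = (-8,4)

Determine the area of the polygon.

154.5

Apply Gauss's area formula: 2A = Σ (x_i·y_{i+1} − x_{i+1}·y_i), indices taken mod 7.
Cross-terms: 45, 12, 48, 57, 47, 20, 80  ⇒  Σ = 309
Area = |Σ|/2 = 154.5.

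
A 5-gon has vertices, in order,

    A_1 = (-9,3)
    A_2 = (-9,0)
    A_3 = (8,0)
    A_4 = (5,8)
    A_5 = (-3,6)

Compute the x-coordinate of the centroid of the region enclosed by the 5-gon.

-43/285

Apply the shoelace formula. First the cross-terms c_i = x_i·y_{i+1} − x_{i+1}·y_i:
  27, 0, 64, 54, 45  ⇒  2A = 190, A = 95.
Then Σ (x_i + x_{i+1})·c_i = -86, so x̄ = -86 / (6·95) = -43/285.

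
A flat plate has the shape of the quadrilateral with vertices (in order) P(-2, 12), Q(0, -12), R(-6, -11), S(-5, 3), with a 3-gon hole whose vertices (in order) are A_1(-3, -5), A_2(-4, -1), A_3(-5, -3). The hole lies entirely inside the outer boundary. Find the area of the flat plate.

84.5

Outer boundary:
Apply the shoelace formula: 2A = Σ (x_i·y_{i+1} − x_{i+1}·y_i), indices taken mod 4.
Cross-terms: 24, -72, -73, -54  ⇒  Σ = -175
Area = |Σ|/2 = 87.5.
Hole:
Apply Gauss's area formula: 2A = Σ (x_i·y_{i+1} − x_{i+1}·y_i), indices taken mod 3.
A_1→A_2: (-3)(-1) − (-4)(-5) = -17
A_2→A_3: (-4)(-3) − (-5)(-1) = 7
A_3→A_1: (-5)(-5) − (-3)(-3) = 16
Σ = 6
Area = |Σ|/2 = 3.
Net area = 87.5 − 3 = 84.5.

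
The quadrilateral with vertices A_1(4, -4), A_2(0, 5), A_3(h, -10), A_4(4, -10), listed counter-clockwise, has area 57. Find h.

-2

Write out the shoelace sum; only the two edges meeting at A_3 involve h:
2·Area = [(0·(-10) − h·5) + (h·(-10) − 4·(-10))] + 44
       = -15·h + 84 = 114
⇒ h = -2.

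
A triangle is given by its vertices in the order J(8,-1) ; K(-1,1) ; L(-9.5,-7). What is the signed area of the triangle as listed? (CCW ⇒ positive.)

44.5

Apply Gauss's area formula: 2A = Σ (x_i·y_{i+1} − x_{i+1}·y_i), indices taken mod 3.
J→K: (8)(1) − (-1)(-1) = 7
K→L: (-1)(-7) − (-9.5)(1) = 16.5
L→J: (-9.5)(-1) − (8)(-7) = 65.5
Σ = 89
Signed area = Σ/2 = 44.5 (positive ⇒ counter-clockwise traversal).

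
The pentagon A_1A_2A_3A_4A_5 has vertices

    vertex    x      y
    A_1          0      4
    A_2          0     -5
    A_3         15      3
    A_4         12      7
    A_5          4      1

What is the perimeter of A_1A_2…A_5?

|A_1A_2| = √((0)² + (-9)²) = √81 = 9
|A_2A_3| = √((15)² + (8)²) = √289 = 17
|A_3A_4| = √((-3)² + (4)²) = √25 = 5
|A_4A_5| = √((-8)² + (-6)²) = √100 = 10
|A_5A_1| = √((-4)² + (3)²) = √25 = 5
Perimeter = 9 + 17 + 5 + 10 + 5 = 46.

46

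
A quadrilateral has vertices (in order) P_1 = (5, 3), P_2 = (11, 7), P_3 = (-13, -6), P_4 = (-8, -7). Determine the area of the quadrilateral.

Apply Gauss's area formula: 2A = Σ (x_i·y_{i+1} − x_{i+1}·y_i), indices taken mod 4.
Σ = (2) + (25) + (43) + (11) = 81
Area = |Σ|/2 = 40.5.

40.5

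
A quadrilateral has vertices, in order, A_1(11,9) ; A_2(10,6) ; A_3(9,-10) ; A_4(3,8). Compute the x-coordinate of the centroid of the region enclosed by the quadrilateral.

Apply the surveyor's formula. First the cross-terms c_i = x_i·y_{i+1} − x_{i+1}·y_i:
  -24, -154, 102, -61  ⇒  2A = -137, A = -68.5.
Then Σ (x_i + x_{i+1})·c_i = -3060, so x̄ = -3060 / (6·(-68.5)) = 1020/137.

1020/137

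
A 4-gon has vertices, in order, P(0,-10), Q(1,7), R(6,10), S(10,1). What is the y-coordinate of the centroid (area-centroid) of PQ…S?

Apply the shoelace formula. First the cross-terms c_i = x_i·y_{i+1} − x_{i+1}·y_i:
  10, -32, -94, -100  ⇒  2A = -216, A = -108.
Then Σ (y_i + y_{i+1})·c_i = -708, so ȳ = -708 / (6·(-108)) = 59/54.

59/54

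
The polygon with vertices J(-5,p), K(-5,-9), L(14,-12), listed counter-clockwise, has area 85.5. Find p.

0

The doubled signed area Σ (x_i y_{i+1} − x_{i+1} y_i) is linear in p.
With p=0 it equals 171; the coefficient of p is 19 (from the two edges through J).
So 19·p + 171 = 2·85.5 = 171 ⇒ p = 0.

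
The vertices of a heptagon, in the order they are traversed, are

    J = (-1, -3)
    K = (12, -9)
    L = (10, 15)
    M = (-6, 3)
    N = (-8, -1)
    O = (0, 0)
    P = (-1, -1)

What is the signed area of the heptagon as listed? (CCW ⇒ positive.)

J→K: (-1)(-9) − (12)(-3) = 45
K→L: (12)(15) − (10)(-9) = 270
L→M: (10)(3) − (-6)(15) = 120
M→N: (-6)(-1) − (-8)(3) = 30
N→O: (-8)(0) − (0)(-1) = 0
O→P: (0)(-1) − (-1)(0) = 0
P→J: (-1)(-3) − (-1)(-1) = 2
Σ = 467
Signed area = Σ/2 = 233.5 (positive ⇒ counter-clockwise traversal).

233.5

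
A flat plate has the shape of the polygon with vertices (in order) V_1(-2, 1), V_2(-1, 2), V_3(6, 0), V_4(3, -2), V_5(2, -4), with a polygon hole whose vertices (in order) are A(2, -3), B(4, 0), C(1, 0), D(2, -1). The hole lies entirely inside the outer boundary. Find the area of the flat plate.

Outer boundary:
Σ = (-3) + (-12) + (-12) + (-8) + (-6) = -41
Area = |Σ|/2 = 20.5.
Hole:
Apply the surveyor's formula: 2A = Σ (x_i·y_{i+1} − x_{i+1}·y_i), indices taken mod 4.
Σ = (12) + (0) + (-1) + (-4) = 7
Area = |Σ|/2 = 3.5.
Net area = 20.5 − 3.5 = 17.

17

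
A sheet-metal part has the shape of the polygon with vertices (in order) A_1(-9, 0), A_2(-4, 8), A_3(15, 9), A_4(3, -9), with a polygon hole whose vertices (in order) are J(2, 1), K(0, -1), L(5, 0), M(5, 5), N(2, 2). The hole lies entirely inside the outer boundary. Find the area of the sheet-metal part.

222.5

Outer boundary:
Apply Gauss's area formula: 2A = Σ (x_i·y_{i+1} − x_{i+1}·y_i), indices taken mod 4.
Cross-terms: -72, -156, -162, -81  ⇒  Σ = -471
Area = |Σ|/2 = 235.5.
Hole:
Σ = (-2) + (5) + (25) + (0) + (-2) = 26
Area = |Σ|/2 = 13.
Net area = 235.5 − 13 = 222.5.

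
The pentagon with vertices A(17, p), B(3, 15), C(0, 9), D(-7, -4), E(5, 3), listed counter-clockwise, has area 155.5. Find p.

9

The doubled signed area Σ (x_i y_{i+1} − x_{i+1} y_i) is linear in p.
With p=0 it equals 293; the coefficient of p is 2 (from the two edges through A).
So 2·p + 293 = 2·155.5 = 311 ⇒ p = 9.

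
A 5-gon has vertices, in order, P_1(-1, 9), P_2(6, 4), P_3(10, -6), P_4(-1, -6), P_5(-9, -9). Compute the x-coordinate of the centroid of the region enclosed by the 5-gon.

Apply the shoelace (surveyor's) formula. First the cross-terms c_i = x_i·y_{i+1} − x_{i+1}·y_i:
  -58, -76, -66, -45, -90  ⇒  2A = -335, A = -167.5.
Then Σ (x_i + x_{i+1})·c_i = -750, so x̄ = -750 / (6·(-167.5)) = 50/67.

50/67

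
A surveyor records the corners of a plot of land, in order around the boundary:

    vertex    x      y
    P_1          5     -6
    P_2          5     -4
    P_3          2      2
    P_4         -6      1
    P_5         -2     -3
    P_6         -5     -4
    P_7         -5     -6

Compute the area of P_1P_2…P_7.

62.5

Apply the shoelace formula: 2A = Σ (x_i·y_{i+1} − x_{i+1}·y_i), indices taken mod 7.
Σ = (10) + (18) + (14) + (20) + (-7) + (10) + (60) = 125
Area = |Σ|/2 = 62.5.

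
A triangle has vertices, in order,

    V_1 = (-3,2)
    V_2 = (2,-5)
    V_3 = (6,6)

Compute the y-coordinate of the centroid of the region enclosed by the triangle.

Apply the shoelace formula. First the cross-terms c_i = x_i·y_{i+1} − x_{i+1}·y_i:
  11, 42, 30  ⇒  2A = 83, A = 41.5.
Then Σ (y_i + y_{i+1})·c_i = 249, so ȳ = 249 / (6·41.5) = 1.

1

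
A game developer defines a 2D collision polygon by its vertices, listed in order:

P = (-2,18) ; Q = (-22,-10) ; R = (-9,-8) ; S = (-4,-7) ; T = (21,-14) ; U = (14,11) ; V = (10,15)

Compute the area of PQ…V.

736.5

Cross-terms: 416, 86, 31, 203, 427, 100, 210  ⇒  Σ = 1473
Area = |Σ|/2 = 736.5.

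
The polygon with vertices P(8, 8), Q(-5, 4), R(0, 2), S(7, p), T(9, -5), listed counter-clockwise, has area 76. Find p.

-3

Write out the shoelace sum; only the two edges meeting at S involve p:
2·Area = [(0·p − 7·2) + (7·(-5) − 9·p)] + 174
       = -9·p + 125 = 152
⇒ p = -3.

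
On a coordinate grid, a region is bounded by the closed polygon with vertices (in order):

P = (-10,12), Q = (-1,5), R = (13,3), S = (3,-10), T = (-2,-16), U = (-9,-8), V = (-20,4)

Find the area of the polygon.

418.5

Apply the surveyor's formula: 2A = Σ (x_i·y_{i+1} − x_{i+1}·y_i), indices taken mod 7.
Σ = (-38) + (-68) + (-139) + (-68) + (-128) + (-196) + (-200) = -837
Area = |Σ|/2 = 418.5.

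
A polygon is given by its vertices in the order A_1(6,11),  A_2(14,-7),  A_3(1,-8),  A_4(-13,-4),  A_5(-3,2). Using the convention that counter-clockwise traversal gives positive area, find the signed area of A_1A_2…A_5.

Σ = (-196) + (-105) + (-108) + (-38) + (-45) = -492
Signed area = Σ/2 = -246 (negative ⇒ clockwise traversal).

-246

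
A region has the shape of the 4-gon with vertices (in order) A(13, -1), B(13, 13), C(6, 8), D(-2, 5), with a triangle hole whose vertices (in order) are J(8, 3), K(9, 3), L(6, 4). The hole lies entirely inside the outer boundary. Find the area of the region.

Outer boundary:
A→B: (13)(13) − (13)(-1) = 182
B→C: (13)(8) − (6)(13) = 26
C→D: (6)(5) − (-2)(8) = 46
D→A: (-2)(-1) − (13)(5) = -63
Σ = 191
Area = |Σ|/2 = 95.5.
Hole:
Σ = (-3) + (18) + (-14) = 1
Area = |Σ|/2 = 0.5.
Net area = 95.5 − 0.5 = 95.

95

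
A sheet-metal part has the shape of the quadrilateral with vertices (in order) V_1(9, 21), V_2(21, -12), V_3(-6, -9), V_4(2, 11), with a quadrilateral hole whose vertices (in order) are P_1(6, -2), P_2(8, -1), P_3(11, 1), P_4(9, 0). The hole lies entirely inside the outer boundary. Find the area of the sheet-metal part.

456.5

Outer boundary:
Apply Gauss's area formula: 2A = Σ (x_i·y_{i+1} − x_{i+1}·y_i), indices taken mod 4.
Cross-terms: -549, -261, -48, -57  ⇒  Σ = -915
Area = |Σ|/2 = 457.5.
Hole:
Apply Gauss's area formula: 2A = Σ (x_i·y_{i+1} − x_{i+1}·y_i), indices taken mod 4.
Cross-terms: 10, 19, -9, -18  ⇒  Σ = 2
Area = |Σ|/2 = 1.
Net area = 457.5 − 1 = 456.5.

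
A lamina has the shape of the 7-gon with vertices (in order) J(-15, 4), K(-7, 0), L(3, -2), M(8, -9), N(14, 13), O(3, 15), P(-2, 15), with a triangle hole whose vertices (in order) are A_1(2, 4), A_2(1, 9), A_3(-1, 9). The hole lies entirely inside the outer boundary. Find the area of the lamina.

357

Outer boundary:
Σ = (28) + (14) + (-11) + (230) + (171) + (75) + (217) = 724
Area = |Σ|/2 = 362.
Hole:
Apply the shoelace formula: 2A = Σ (x_i·y_{i+1} − x_{i+1}·y_i), indices taken mod 3.
Σ = (14) + (18) + (-22) = 10
Area = |Σ|/2 = 5.
Net area = 362 − 5 = 357.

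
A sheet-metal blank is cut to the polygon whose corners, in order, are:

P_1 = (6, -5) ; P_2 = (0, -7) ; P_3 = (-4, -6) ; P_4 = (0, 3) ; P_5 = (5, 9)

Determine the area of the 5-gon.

Apply Gauss's area formula: 2A = Σ (x_i·y_{i+1} − x_{i+1}·y_i), indices taken mod 5.
P_1→P_2: (6)(-7) − (0)(-5) = -42
P_2→P_3: (0)(-6) − (-4)(-7) = -28
P_3→P_4: (-4)(3) − (0)(-6) = -12
P_4→P_5: (0)(9) − (5)(3) = -15
P_5→P_1: (5)(-5) − (6)(9) = -79
Σ = -176
Area = |Σ|/2 = 88.

88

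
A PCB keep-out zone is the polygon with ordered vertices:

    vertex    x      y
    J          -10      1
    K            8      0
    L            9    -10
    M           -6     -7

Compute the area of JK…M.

Apply the shoelace formula: 2A = Σ (x_i·y_{i+1} − x_{i+1}·y_i), indices taken mod 4.
Σ = (-8) + (-80) + (-123) + (-76) = -287
Area = |Σ|/2 = 143.5.

143.5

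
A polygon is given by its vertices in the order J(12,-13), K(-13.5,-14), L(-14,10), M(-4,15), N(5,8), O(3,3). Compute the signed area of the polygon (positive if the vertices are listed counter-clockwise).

-517.75

Σ = (-343.5) + (-331) + (-170) + (-107) + (-9) + (-75) = -1035.5
Signed area = Σ/2 = -517.75 (negative ⇒ clockwise traversal).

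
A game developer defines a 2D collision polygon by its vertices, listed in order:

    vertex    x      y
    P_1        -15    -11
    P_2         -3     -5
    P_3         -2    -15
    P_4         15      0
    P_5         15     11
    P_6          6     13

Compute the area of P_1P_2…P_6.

Apply the surveyor's formula: 2A = Σ (x_i·y_{i+1} − x_{i+1}·y_i), indices taken mod 6.
Σ = (42) + (35) + (225) + (165) + (129) + (129) = 725
Area = |Σ|/2 = 362.5.

362.5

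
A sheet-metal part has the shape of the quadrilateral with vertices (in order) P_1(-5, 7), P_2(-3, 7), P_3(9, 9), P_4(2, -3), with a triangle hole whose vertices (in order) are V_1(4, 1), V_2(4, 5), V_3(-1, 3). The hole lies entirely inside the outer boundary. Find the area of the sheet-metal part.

65

Outer boundary:
Apply the surveyor's formula: 2A = Σ (x_i·y_{i+1} − x_{i+1}·y_i), indices taken mod 4.
Cross-terms: -14, -90, -45, -1  ⇒  Σ = -150
Area = |Σ|/2 = 75.
Hole:
Σ = (16) + (17) + (-13) = 20
Area = |Σ|/2 = 10.
Net area = 75 − 10 = 65.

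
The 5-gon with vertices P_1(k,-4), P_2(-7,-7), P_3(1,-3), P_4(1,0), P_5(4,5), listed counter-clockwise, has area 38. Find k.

-7

Write out the shoelace sum; only the two edges meeting at P_1 involve k:
2·Area = [(4·(-4) − k·5) + (k·(-7) − (-7)·(-4))] + 36
       = -12·k + -8 = 76
⇒ k = -7.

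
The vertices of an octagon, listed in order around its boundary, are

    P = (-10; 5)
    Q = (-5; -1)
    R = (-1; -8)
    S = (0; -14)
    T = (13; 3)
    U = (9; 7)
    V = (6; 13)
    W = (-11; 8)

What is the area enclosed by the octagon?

312.5

Cross-terms: 35, 39, 14, 182, 64, 75, 191, 25  ⇒  Σ = 625
Area = |Σ|/2 = 312.5.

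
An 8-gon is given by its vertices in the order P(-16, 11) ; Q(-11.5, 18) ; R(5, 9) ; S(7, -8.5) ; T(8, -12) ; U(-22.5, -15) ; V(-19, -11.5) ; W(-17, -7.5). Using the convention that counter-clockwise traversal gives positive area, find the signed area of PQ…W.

-626.375

Apply Gauss's area formula: 2A = Σ (x_i·y_{i+1} − x_{i+1}·y_i), indices taken mod 8.
P→Q: (-16)(18) − (-11.5)(11) = -161.5
Q→R: (-11.5)(9) − (5)(18) = -193.5
R→S: (5)(-8.5) − (7)(9) = -105.5
S→T: (7)(-12) − (8)(-8.5) = -16
T→U: (8)(-15) − (-22.5)(-12) = -390
U→V: (-22.5)(-11.5) − (-19)(-15) = -26.25
V→W: (-19)(-7.5) − (-17)(-11.5) = -53
W→P: (-17)(11) − (-16)(-7.5) = -307
Σ = -1252.75
Signed area = Σ/2 = -626.375 (negative ⇒ clockwise traversal).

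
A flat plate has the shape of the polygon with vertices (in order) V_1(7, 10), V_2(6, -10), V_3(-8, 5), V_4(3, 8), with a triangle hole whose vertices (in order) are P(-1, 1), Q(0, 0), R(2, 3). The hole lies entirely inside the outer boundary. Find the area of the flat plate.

Outer boundary:
V_1→V_2: (7)(-10) − (6)(10) = -130
V_2→V_3: (6)(5) − (-8)(-10) = -50
V_3→V_4: (-8)(8) − (3)(5) = -79
V_4→V_1: (3)(10) − (7)(8) = -26
Σ = -285
Area = |Σ|/2 = 142.5.
Hole:
Apply the shoelace formula: 2A = Σ (x_i·y_{i+1} − x_{i+1}·y_i), indices taken mod 3.
P→Q: (-1)(0) − (0)(1) = 0
Q→R: (0)(3) − (2)(0) = 0
R→P: (2)(1) − (-1)(3) = 5
Σ = 5
Area = |Σ|/2 = 2.5.
Net area = 142.5 − 2.5 = 140.

140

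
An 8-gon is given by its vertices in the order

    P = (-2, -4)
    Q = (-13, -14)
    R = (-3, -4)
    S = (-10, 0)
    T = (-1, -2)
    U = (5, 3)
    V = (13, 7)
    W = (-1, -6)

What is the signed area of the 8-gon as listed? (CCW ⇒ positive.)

-55

Cross-terms: -24, 10, -40, 20, 7, -4, -71, -8  ⇒  Σ = -110
Signed area = Σ/2 = -55 (negative ⇒ clockwise traversal).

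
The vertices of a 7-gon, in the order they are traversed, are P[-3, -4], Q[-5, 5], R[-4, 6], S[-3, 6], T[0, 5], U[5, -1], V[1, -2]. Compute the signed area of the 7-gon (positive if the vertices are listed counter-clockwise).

-55

Apply the shoelace (surveyor's) formula: 2A = Σ (x_i·y_{i+1} − x_{i+1}·y_i), indices taken mod 7.
Σ = (-35) + (-10) + (-6) + (-15) + (-25) + (-9) + (-10) = -110
Signed area = Σ/2 = -55 (negative ⇒ clockwise traversal).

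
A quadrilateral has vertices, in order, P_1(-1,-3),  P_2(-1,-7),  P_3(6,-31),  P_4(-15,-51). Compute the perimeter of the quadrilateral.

108

|P_1P_2| = √((0)² + (-4)²) = √16 = 4
|P_2P_3| = √((7)² + (-24)²) = √625 = 25
|P_3P_4| = √((-21)² + (-20)²) = √841 = 29
|P_4P_1| = √((14)² + (48)²) = √2500 = 50
Perimeter = 4 + 25 + 29 + 50 = 108.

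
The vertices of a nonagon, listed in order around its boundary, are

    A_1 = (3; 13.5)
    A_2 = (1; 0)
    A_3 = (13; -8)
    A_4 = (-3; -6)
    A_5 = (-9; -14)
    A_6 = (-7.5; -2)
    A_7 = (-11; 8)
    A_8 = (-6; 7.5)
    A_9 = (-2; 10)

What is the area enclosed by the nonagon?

220.5

Apply the shoelace (surveyor's) formula: 2A = Σ (x_i·y_{i+1} − x_{i+1}·y_i), indices taken mod 9.
Σ = (-13.5) + (-8) + (-102) + (-12) + (-87) + (-82) + (-34.5) + (-45) + (-57) = -441
Area = |Σ|/2 = 220.5.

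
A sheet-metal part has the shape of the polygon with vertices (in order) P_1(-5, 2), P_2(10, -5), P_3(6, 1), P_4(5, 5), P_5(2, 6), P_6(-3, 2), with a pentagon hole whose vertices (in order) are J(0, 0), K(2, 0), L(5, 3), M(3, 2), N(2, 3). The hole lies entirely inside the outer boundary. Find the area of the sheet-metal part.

52

Outer boundary:
Apply the surveyor's formula: 2A = Σ (x_i·y_{i+1} − x_{i+1}·y_i), indices taken mod 6.
Cross-terms: 5, 40, 25, 20, 22, 4  ⇒  Σ = 116
Area = |Σ|/2 = 58.
Hole:
Σ = (0) + (6) + (1) + (5) + (0) = 12
Area = |Σ|/2 = 6.
Net area = 58 − 6 = 52.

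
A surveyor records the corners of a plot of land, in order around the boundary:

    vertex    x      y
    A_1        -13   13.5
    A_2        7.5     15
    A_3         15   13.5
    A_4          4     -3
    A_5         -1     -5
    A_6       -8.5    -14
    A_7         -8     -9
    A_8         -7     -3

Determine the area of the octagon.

389.25

Apply Gauss's area formula: 2A = Σ (x_i·y_{i+1} − x_{i+1}·y_i), indices taken mod 8.
Σ = (-296.25) + (-123.75) + (-99) + (-23) + (-28.5) + (-35.5) + (-39) + (-133.5) = -778.5
Area = |Σ|/2 = 389.25.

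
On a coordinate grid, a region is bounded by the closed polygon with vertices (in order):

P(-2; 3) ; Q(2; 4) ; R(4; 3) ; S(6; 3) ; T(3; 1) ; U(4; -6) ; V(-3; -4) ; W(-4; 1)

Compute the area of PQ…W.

Cross-terms: -14, -10, -6, -3, -22, -34, -19, -10  ⇒  Σ = -118
Area = |Σ|/2 = 59.

59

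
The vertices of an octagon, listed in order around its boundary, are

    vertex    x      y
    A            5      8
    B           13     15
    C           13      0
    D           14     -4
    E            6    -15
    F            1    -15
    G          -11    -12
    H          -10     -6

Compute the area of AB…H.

409

Apply Gauss's area formula: 2A = Σ (x_i·y_{i+1} − x_{i+1}·y_i), indices taken mod 8.
Σ = (-29) + (-195) + (-52) + (-186) + (-75) + (-177) + (-54) + (-50) = -818
Area = |Σ|/2 = 409.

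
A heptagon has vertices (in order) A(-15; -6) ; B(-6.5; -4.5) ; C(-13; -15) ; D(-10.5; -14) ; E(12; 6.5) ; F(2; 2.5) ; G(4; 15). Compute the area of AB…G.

Apply the shoelace formula: 2A = Σ (x_i·y_{i+1} − x_{i+1}·y_i), indices taken mod 7.
A→B: (-15)(-4.5) − (-6.5)(-6) = 28.5
B→C: (-6.5)(-15) − (-13)(-4.5) = 39
C→D: (-13)(-14) − (-10.5)(-15) = 24.5
D→E: (-10.5)(6.5) − (12)(-14) = 99.75
E→F: (12)(2.5) − (2)(6.5) = 17
F→G: (2)(15) − (4)(2.5) = 20
G→A: (4)(-6) − (-15)(15) = 201
Σ = 429.75
Area = |Σ|/2 = 214.875.

214.875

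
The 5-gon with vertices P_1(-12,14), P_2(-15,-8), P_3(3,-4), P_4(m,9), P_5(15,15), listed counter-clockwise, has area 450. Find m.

12

Write out the shoelace sum; only the two edges meeting at P_4 involve m:
2·Area = [(3·9 − m·(-4)) + (m·15 − 15·9)] + 780
       = 19·m + 672 = 900
⇒ m = 12.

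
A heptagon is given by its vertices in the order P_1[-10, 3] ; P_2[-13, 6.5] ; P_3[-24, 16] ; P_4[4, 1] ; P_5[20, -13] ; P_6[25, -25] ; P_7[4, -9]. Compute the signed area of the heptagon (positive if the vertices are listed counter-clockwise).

-308

Apply the shoelace formula: 2A = Σ (x_i·y_{i+1} − x_{i+1}·y_i), indices taken mod 7.
Σ = (-26) + (-52) + (-88) + (-72) + (-175) + (-125) + (-78) = -616
Signed area = Σ/2 = -308 (negative ⇒ clockwise traversal).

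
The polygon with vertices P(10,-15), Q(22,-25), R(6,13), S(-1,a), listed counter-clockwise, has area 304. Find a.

The doubled signed area Σ (x_i y_{i+1} − x_{i+1} y_i) is linear in a.
With a=0 it equals 544; the coefficient of a is -4 (from the two edges through S).
So -4·a + 544 = 2·304 = 608 ⇒ a = -16.

-16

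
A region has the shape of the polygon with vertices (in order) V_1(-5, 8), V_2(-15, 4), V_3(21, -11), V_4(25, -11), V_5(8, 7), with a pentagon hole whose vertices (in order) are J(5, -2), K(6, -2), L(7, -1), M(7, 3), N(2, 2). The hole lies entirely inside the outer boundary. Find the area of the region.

277.5

Outer boundary:
Apply the shoelace (surveyor's) formula: 2A = Σ (x_i·y_{i+1} − x_{i+1}·y_i), indices taken mod 5.
V_1→V_2: (-5)(4) − (-15)(8) = 100
V_2→V_3: (-15)(-11) − (21)(4) = 81
V_3→V_4: (21)(-11) − (25)(-11) = 44
V_4→V_5: (25)(7) − (8)(-11) = 263
V_5→V_1: (8)(8) − (-5)(7) = 99
Σ = 587
Area = |Σ|/2 = 293.5.
Hole:
Σ = (2) + (8) + (28) + (8) + (-14) = 32
Area = |Σ|/2 = 16.
Net area = 293.5 − 16 = 277.5.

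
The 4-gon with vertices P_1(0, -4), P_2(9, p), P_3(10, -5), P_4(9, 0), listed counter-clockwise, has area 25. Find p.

-5

Write out the shoelace sum; only the two edges meeting at P_2 involve p:
2·Area = [(0·p − 9·(-4)) + (9·(-5) − 10·p)] + 9
       = -10·p + 0 = 50
⇒ p = -5.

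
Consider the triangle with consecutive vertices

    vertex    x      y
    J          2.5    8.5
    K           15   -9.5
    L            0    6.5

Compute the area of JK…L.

35

Apply the shoelace formula: 2A = Σ (x_i·y_{i+1} − x_{i+1}·y_i), indices taken mod 3.
Cross-terms: -151.25, 97.5, -16.25  ⇒  Σ = -70
Area = |Σ|/2 = 35.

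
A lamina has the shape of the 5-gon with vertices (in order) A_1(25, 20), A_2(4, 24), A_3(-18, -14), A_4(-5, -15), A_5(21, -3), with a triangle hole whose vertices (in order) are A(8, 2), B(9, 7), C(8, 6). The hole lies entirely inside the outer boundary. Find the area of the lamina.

958.5

Outer boundary:
Apply the shoelace (surveyor's) formula: 2A = Σ (x_i·y_{i+1} − x_{i+1}·y_i), indices taken mod 5.
A_1→A_2: (25)(24) − (4)(20) = 520
A_2→A_3: (4)(-14) − (-18)(24) = 376
A_3→A_4: (-18)(-15) − (-5)(-14) = 200
A_4→A_5: (-5)(-3) − (21)(-15) = 330
A_5→A_1: (21)(20) − (25)(-3) = 495
Σ = 1921
Area = |Σ|/2 = 960.5.
Hole:
Apply the surveyor's formula: 2A = Σ (x_i·y_{i+1} − x_{i+1}·y_i), indices taken mod 3.
Σ = (38) + (-2) + (-32) = 4
Area = |Σ|/2 = 2.
Net area = 960.5 − 2 = 958.5.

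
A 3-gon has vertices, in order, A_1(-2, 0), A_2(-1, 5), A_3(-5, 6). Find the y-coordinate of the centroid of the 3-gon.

Apply the surveyor's formula. First the cross-terms c_i = x_i·y_{i+1} − x_{i+1}·y_i:
  -10, 19, 12  ⇒  2A = 21, A = 10.5.
Then Σ (y_i + y_{i+1})·c_i = 231, so ȳ = 231 / (6·10.5) = 11/3.

11/3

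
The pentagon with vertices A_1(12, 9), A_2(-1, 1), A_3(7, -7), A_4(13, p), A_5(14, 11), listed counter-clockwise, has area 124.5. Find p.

0

Write out the shoelace sum; only the two edges meeting at A_4 involve p:
2·Area = [(7·p − 13·(-7)) + (13·11 − 14·p)] + 15
       = -7·p + 249 = 249
⇒ p = 0.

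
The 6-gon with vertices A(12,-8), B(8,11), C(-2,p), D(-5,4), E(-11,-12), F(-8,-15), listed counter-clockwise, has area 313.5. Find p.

The doubled signed area Σ (x_i y_{i+1} − x_{i+1} y_i) is linear in p.
With p=0 it equals 627; the coefficient of p is 13 (from the two edges through C).
So 13·p + 627 = 2·313.5 = 627 ⇒ p = 0.

0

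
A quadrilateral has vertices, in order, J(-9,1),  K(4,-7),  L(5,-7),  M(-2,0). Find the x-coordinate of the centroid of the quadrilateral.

Apply the shoelace formula. First the cross-terms c_i = x_i·y_{i+1} − x_{i+1}·y_i:
  59, 7, -14, -2  ⇒  2A = 50, A = 25.
Then Σ (x_i + x_{i+1})·c_i = -252, so x̄ = -252 / (6·25) = -1.68.

-1.68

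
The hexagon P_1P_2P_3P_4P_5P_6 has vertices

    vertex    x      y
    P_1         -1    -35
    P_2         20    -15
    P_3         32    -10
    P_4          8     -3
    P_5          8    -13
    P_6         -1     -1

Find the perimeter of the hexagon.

126

|P_1P_2| = √((21)² + (20)²) = √841 = 29
|P_2P_3| = √((12)² + (5)²) = √169 = 13
|P_3P_4| = √((-24)² + (7)²) = √625 = 25
|P_4P_5| = √((0)² + (-10)²) = √100 = 10
|P_5P_6| = √((-9)² + (12)²) = √225 = 15
|P_6P_1| = √((0)² + (-34)²) = √1156 = 34
Perimeter = 29 + 13 + 25 + 10 + 15 + 34 = 126.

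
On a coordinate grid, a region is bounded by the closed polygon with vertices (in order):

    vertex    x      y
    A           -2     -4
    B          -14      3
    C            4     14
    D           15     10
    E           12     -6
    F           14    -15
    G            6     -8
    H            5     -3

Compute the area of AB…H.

386

A→B: (-2)(3) − (-14)(-4) = -62
B→C: (-14)(14) − (4)(3) = -208
C→D: (4)(10) − (15)(14) = -170
D→E: (15)(-6) − (12)(10) = -210
E→F: (12)(-15) − (14)(-6) = -96
F→G: (14)(-8) − (6)(-15) = -22
G→H: (6)(-3) − (5)(-8) = 22
H→A: (5)(-4) − (-2)(-3) = -26
Σ = -772
Area = |Σ|/2 = 386.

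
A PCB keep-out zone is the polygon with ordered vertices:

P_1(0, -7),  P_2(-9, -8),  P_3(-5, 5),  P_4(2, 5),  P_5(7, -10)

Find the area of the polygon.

Apply Gauss's area formula: 2A = Σ (x_i·y_{i+1} − x_{i+1}·y_i), indices taken mod 5.
P_1→P_2: (0)(-8) − (-9)(-7) = -63
P_2→P_3: (-9)(5) − (-5)(-8) = -85
P_3→P_4: (-5)(5) − (2)(5) = -35
P_4→P_5: (2)(-10) − (7)(5) = -55
P_5→P_1: (7)(-7) − (0)(-10) = -49
Σ = -287
Area = |Σ|/2 = 143.5.

143.5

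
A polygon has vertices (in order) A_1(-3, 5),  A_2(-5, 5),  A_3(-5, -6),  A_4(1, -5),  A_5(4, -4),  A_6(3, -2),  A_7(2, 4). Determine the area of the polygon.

Apply the shoelace formula: 2A = Σ (x_i·y_{i+1} − x_{i+1}·y_i), indices taken mod 7.
Σ = (10) + (55) + (31) + (16) + (4) + (16) + (22) = 154
Area = |Σ|/2 = 77.

77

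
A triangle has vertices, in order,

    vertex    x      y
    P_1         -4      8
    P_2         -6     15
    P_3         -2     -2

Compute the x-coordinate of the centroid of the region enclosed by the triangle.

-4

Apply the shoelace formula. First the cross-terms c_i = x_i·y_{i+1} − x_{i+1}·y_i:
  -12, 42, -24  ⇒  2A = 6, A = 3.
Then Σ (x_i + x_{i+1})·c_i = -72, so x̄ = -72 / (6·3) = -4.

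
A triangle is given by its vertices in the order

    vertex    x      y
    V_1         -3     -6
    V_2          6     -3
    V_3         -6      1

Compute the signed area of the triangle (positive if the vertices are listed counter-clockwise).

36

Cross-terms: 45, -12, 39  ⇒  Σ = 72
Signed area = Σ/2 = 36 (positive ⇒ counter-clockwise traversal).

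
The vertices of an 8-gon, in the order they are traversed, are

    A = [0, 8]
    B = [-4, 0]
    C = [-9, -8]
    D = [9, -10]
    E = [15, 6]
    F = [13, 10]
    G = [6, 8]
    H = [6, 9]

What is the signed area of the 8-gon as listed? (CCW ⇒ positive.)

300

A→B: (0)(0) − (-4)(8) = 32
B→C: (-4)(-8) − (-9)(0) = 32
C→D: (-9)(-10) − (9)(-8) = 162
D→E: (9)(6) − (15)(-10) = 204
E→F: (15)(10) − (13)(6) = 72
F→G: (13)(8) − (6)(10) = 44
G→H: (6)(9) − (6)(8) = 6
H→A: (6)(8) − (0)(9) = 48
Σ = 600
Signed area = Σ/2 = 300 (positive ⇒ counter-clockwise traversal).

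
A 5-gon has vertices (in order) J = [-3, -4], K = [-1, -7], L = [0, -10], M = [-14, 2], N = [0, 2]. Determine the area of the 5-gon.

67.5

Apply the shoelace formula: 2A = Σ (x_i·y_{i+1} − x_{i+1}·y_i), indices taken mod 5.
Σ = (17) + (10) + (-140) + (-28) + (6) = -135
Area = |Σ|/2 = 67.5.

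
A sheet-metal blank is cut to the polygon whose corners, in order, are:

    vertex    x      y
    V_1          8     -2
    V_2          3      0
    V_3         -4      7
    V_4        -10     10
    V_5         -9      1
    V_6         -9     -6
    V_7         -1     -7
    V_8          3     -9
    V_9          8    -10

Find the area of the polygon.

196.5

Cross-terms: 6, 21, 30, 80, 63, 57, 30, 42, 64  ⇒  Σ = 393
Area = |Σ|/2 = 196.5.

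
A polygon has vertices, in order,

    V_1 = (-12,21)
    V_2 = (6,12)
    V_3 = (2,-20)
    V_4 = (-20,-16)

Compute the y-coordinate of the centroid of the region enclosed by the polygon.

Apply the shoelace formula. First the cross-terms c_i = x_i·y_{i+1} − x_{i+1}·y_i:
  -270, -144, -432, -612  ⇒  2A = -1458, A = -729.
Then Σ (y_i + y_{i+1})·c_i = 4734, so ȳ = 4734 / (6·(-729)) = -263/243.

-263/243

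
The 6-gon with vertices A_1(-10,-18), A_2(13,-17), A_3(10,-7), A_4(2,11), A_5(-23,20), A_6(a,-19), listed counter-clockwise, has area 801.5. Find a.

-12

Write out the shoelace sum; only the two edges meeting at A_6 involve a:
2·Area = [((-23)·(-19) − a·20) + (a·(-18) − (-10)·(-19))] + 900
       = -38·a + 1147 = 1603
⇒ a = -12.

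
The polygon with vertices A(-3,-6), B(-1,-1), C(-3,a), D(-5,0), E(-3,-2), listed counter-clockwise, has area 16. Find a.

The doubled signed area Σ (x_i y_{i+1} − x_{i+1} y_i) is linear in a.
With a=0 it equals 16; the coefficient of a is 4 (from the two edges through C).
So 4·a + 16 = 2·16 = 32 ⇒ a = 4.

4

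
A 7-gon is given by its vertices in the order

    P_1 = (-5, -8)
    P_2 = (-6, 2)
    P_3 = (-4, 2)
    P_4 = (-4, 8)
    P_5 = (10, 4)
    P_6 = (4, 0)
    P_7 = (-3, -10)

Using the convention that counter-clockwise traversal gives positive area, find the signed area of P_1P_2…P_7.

Σ = (-58) + (-4) + (-24) + (-96) + (-16) + (-40) + (-26) = -264
Signed area = Σ/2 = -132 (negative ⇒ clockwise traversal).

-132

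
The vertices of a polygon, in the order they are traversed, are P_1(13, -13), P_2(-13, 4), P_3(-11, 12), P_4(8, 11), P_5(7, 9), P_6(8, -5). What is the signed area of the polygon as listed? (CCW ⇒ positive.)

-298.5

Apply the shoelace (surveyor's) formula: 2A = Σ (x_i·y_{i+1} − x_{i+1}·y_i), indices taken mod 6.
Σ = (-117) + (-112) + (-217) + (-5) + (-107) + (-39) = -597
Signed area = Σ/2 = -298.5 (negative ⇒ clockwise traversal).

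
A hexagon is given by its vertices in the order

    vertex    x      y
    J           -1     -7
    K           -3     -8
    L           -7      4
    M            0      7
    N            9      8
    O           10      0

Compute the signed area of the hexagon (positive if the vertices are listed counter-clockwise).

-171.5

Σ = (-13) + (-68) + (-49) + (-63) + (-80) + (-70) = -343
Signed area = Σ/2 = -171.5 (negative ⇒ clockwise traversal).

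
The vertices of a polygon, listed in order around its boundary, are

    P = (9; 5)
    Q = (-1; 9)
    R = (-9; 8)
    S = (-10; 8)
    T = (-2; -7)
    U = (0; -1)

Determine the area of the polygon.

Apply the surveyor's formula: 2A = Σ (x_i·y_{i+1} − x_{i+1}·y_i), indices taken mod 6.
P→Q: (9)(9) − (-1)(5) = 86
Q→R: (-1)(8) − (-9)(9) = 73
R→S: (-9)(8) − (-10)(8) = 8
S→T: (-10)(-7) − (-2)(8) = 86
T→U: (-2)(-1) − (0)(-7) = 2
U→P: (0)(5) − (9)(-1) = 9
Σ = 264
Area = |Σ|/2 = 132.

132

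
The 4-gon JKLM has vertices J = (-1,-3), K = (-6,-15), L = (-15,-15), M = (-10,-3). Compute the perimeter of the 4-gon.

44

|JK| = √((-5)² + (-12)²) = √169 = 13
|KL| = √((-9)² + (0)²) = √81 = 9
|LM| = √((5)² + (12)²) = √169 = 13
|MJ| = √((9)² + (0)²) = √81 = 9
Perimeter = 13 + 9 + 13 + 9 = 44.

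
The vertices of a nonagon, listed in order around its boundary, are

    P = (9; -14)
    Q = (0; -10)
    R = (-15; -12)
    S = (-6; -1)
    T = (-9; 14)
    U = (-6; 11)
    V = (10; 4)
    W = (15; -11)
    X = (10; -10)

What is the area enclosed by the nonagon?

399.5

Apply the shoelace formula: 2A = Σ (x_i·y_{i+1} − x_{i+1}·y_i), indices taken mod 9.
Σ = (-90) + (-150) + (-57) + (-93) + (-15) + (-134) + (-170) + (-40) + (-50) = -799
Area = |Σ|/2 = 399.5.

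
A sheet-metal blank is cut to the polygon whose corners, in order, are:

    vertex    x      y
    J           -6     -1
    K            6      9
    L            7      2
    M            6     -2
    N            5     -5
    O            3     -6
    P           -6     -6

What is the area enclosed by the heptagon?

122

Apply the shoelace (surveyor's) formula: 2A = Σ (x_i·y_{i+1} − x_{i+1}·y_i), indices taken mod 7.
Σ = (-48) + (-51) + (-26) + (-20) + (-15) + (-54) + (-30) = -244
Area = |Σ|/2 = 122.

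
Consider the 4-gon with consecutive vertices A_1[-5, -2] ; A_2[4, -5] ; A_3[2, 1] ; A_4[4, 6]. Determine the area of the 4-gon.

38.5

Σ = (33) + (14) + (8) + (22) = 77
Area = |Σ|/2 = 38.5.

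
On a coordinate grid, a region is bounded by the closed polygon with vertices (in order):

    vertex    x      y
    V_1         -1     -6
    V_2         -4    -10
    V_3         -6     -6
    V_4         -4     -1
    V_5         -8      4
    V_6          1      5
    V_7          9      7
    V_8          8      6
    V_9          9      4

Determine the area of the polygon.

Apply Gauss's area formula: 2A = Σ (x_i·y_{i+1} − x_{i+1}·y_i), indices taken mod 9.
Σ = (-14) + (-36) + (-18) + (-24) + (-44) + (-38) + (-2) + (-22) + (-50) = -248
Area = |Σ|/2 = 124.

124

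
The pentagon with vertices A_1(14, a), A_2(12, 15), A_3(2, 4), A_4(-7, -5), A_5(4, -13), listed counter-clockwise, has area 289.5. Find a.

-5

The doubled signed area Σ (x_i y_{i+1} − x_{i+1} y_i) is linear in a.
With a=0 it equals 539; the coefficient of a is -8 (from the two edges through A_1).
So -8·a + 539 = 2·289.5 = 579 ⇒ a = -5.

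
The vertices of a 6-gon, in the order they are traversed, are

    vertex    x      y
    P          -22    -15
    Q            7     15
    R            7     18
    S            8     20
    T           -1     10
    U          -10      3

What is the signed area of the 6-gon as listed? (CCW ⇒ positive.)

Apply the surveyor's formula: 2A = Σ (x_i·y_{i+1} − x_{i+1}·y_i), indices taken mod 6.
Σ = (-225) + (21) + (-4) + (100) + (97) + (216) = 205
Signed area = Σ/2 = 102.5 (positive ⇒ counter-clockwise traversal).

102.5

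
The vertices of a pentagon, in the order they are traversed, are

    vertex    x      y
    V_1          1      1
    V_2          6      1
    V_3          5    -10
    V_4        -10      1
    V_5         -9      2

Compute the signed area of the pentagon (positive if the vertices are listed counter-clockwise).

Cross-terms: -5, -65, -95, -11, -11  ⇒  Σ = -187
Signed area = Σ/2 = -93.5 (negative ⇒ clockwise traversal).

-93.5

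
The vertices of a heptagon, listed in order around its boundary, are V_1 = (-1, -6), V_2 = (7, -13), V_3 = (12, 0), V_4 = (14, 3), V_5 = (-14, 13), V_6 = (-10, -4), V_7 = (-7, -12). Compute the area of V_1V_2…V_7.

Apply the shoelace formula: 2A = Σ (x_i·y_{i+1} − x_{i+1}·y_i), indices taken mod 7.
Σ = (55) + (156) + (36) + (224) + (186) + (92) + (30) = 779
Area = |Σ|/2 = 389.5.

389.5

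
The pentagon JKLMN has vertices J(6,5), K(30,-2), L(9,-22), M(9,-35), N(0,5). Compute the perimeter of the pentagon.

114

|JK| = √((24)² + (-7)²) = √625 = 25
|KL| = √((-21)² + (-20)²) = √841 = 29
|LM| = √((0)² + (-13)²) = √169 = 13
|MN| = √((-9)² + (40)²) = √1681 = 41
|NJ| = √((6)² + (0)²) = √36 = 6
Perimeter = 25 + 29 + 13 + 41 + 6 = 114.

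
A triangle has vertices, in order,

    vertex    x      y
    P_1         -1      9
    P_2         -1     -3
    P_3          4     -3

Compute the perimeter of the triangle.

30

|P_1P_2| = √((0)² + (-12)²) = √144 = 12
|P_2P_3| = √((5)² + (0)²) = √25 = 5
|P_3P_1| = √((-5)² + (12)²) = √169 = 13
Perimeter = 12 + 5 + 13 = 30.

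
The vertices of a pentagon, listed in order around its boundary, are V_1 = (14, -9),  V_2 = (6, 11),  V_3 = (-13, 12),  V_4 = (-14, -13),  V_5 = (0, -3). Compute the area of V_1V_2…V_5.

422

Apply the shoelace (surveyor's) formula: 2A = Σ (x_i·y_{i+1} − x_{i+1}·y_i), indices taken mod 5.
Σ = (208) + (215) + (337) + (42) + (42) = 844
Area = |Σ|/2 = 422.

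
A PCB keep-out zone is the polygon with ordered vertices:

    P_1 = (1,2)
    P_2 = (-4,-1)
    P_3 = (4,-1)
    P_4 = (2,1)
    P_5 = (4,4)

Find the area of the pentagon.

Apply the shoelace formula: 2A = Σ (x_i·y_{i+1} − x_{i+1}·y_i), indices taken mod 5.
P_1→P_2: (1)(-1) − (-4)(2) = 7
P_2→P_3: (-4)(-1) − (4)(-1) = 8
P_3→P_4: (4)(1) − (2)(-1) = 6
P_4→P_5: (2)(4) − (4)(1) = 4
P_5→P_1: (4)(2) − (1)(4) = 4
Σ = 29
Area = |Σ|/2 = 14.5.

14.5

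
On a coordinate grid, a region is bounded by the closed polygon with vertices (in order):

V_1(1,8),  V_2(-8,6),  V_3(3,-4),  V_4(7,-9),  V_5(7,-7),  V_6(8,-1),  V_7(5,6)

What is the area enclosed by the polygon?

117.5

Apply the surveyor's formula: 2A = Σ (x_i·y_{i+1} − x_{i+1}·y_i), indices taken mod 7.
V_1→V_2: (1)(6) − (-8)(8) = 70
V_2→V_3: (-8)(-4) − (3)(6) = 14
V_3→V_4: (3)(-9) − (7)(-4) = 1
V_4→V_5: (7)(-7) − (7)(-9) = 14
V_5→V_6: (7)(-1) − (8)(-7) = 49
V_6→V_7: (8)(6) − (5)(-1) = 53
V_7→V_1: (5)(8) − (1)(6) = 34
Σ = 235
Area = |Σ|/2 = 117.5.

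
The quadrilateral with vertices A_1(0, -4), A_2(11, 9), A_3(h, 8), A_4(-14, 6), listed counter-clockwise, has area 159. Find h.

Write out the shoelace sum; only the two edges meeting at A_3 involve h:
2·Area = [(11·8 − h·9) + (h·6 − (-14)·8)] + 100
       = -3·h + 300 = 318
⇒ h = -6.

-6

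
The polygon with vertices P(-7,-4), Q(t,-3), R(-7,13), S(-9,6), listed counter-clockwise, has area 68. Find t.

-1

Write out the shoelace sum; only the two edges meeting at Q involve t:
2·Area = [((-7)·(-3) − t·(-4)) + (t·13 − (-7)·(-3))] + 153
       = 17·t + 153 = 136
⇒ t = -1.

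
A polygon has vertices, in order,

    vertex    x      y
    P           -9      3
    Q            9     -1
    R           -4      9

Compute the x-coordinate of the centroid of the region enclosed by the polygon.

Apply Gauss's area formula. First the cross-terms c_i = x_i·y_{i+1} − x_{i+1}·y_i:
  -18, 77, 69  ⇒  2A = 128, A = 64.
Then Σ (x_i + x_{i+1})·c_i = -512, so x̄ = -512 / (6·64) = -4/3.

-4/3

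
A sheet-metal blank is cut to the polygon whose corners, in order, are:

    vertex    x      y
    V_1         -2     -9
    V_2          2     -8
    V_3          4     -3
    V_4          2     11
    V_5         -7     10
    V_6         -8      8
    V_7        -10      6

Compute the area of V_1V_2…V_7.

Apply the surveyor's formula: 2A = Σ (x_i·y_{i+1} − x_{i+1}·y_i), indices taken mod 7.
Cross-terms: 34, 26, 50, 97, 24, 32, 102  ⇒  Σ = 365
Area = |Σ|/2 = 182.5.

182.5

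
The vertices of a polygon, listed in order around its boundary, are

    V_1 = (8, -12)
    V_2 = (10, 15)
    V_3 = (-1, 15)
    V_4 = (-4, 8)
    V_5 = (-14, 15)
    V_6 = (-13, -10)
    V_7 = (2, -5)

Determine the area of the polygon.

472.5

V_1→V_2: (8)(15) − (10)(-12) = 240
V_2→V_3: (10)(15) − (-1)(15) = 165
V_3→V_4: (-1)(8) − (-4)(15) = 52
V_4→V_5: (-4)(15) − (-14)(8) = 52
V_5→V_6: (-14)(-10) − (-13)(15) = 335
V_6→V_7: (-13)(-5) − (2)(-10) = 85
V_7→V_1: (2)(-12) − (8)(-5) = 16
Σ = 945
Area = |Σ|/2 = 472.5.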